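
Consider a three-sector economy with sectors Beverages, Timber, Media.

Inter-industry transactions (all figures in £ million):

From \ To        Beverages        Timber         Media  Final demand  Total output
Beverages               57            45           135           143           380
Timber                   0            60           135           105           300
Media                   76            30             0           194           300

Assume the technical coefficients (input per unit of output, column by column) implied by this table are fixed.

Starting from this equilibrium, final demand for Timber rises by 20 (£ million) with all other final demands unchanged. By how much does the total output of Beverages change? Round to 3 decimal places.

Δx_B = 7.011

Technical coefficients a_ij = z_ij / X_j:
  a_BB = 57/380 = 0.15, a_TB = 0/380 = 0.00, a_MB = 76/380 = 0.20
  a_BT = 45/300 = 0.15, a_TT = 60/300 = 0.20, a_MT = 30/300 = 0.10
  a_BM = 135/300 = 0.45, a_TM = 135/300 = 0.45, a_MM = 0/300 = 0.00
I − A =
  [   0.85    -0.15    -0.45]
  [   0.00     0.80    -0.45]
  [  -0.20    -0.10     1.00]
Cofactors of I−A, C_ij = (−1)^(i+j)·(minor ij) (rows/columns in the sector order above):
  C_11 = (0.80)(1.00) − (-0.45)(-0.10) = 0.7550
  C_12 = −[(0.00)(1.00) − (-0.45)(-0.20)] = 0.0900
  C_13 = (0.00)(-0.10) − (0.80)(-0.20) = 0.1600
  C_21 = −[(-0.15)(1.00) − (-0.45)(-0.10)] = 0.1950
  C_22 = (0.85)(1.00) − (-0.45)(-0.20) = 0.7600
  C_23 = −[(0.85)(-0.10) − (-0.15)(-0.20)] = 0.1150
  C_31 = (-0.15)(-0.45) − (-0.45)(0.80) = 0.4275
  C_32 = −[(0.85)(-0.45) − (-0.45)(0.00)] = 0.3825
  C_33 = (0.85)(0.80) − (-0.15)(0.00) = 0.6800
det(I−A) = Σ_j (I−A)_1j·C_1j = (0.85)(0.7550) + (-0.15)(0.0900) + (-0.45)(0.1600) = 0.55625
adj(I−A) = Cᵀ =
  [ 0.7550   0.1950   0.4275]
  [ 0.0900   0.7600   0.3825]
  [ 0.1600   0.1150   0.6800]
(I − A)⁻¹ = adj(I−A) / det(I−A) ≈
  [   1.3573     0.3506     0.7685]
  [   0.1618     1.3663     0.6876]
  [   0.2876     0.2067     1.2225]
Δx = (I − A)⁻¹ Δd with Δd having +20 in the Timber component and 0 elsewhere.
So Δx_B = L_BT · (+20), where L_BT = adj(I−A)_BT / det(I−A) = 0.1950 / 0.55625.
Δx_B = 0.1950 × (+20) / 0.55625 = 3.90 / 0.55625 ≈ 7.011.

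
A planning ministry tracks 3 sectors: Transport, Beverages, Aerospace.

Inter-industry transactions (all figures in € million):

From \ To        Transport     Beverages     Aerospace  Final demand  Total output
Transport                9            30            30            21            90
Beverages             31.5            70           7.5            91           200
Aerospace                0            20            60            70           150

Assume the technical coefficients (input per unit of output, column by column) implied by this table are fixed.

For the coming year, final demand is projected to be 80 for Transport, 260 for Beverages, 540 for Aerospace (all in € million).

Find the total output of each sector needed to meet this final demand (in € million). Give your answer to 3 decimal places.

x_T = 433.929, x_B = 712.013, x_A = 1018.669

Technical coefficients a_ij = z_ij / X_j:
  a_TT = 9/90 = 0.10, a_BT = 31.5/90 = 0.35, a_AT = 0/90 = 0.00
  a_TB = 30/200 = 0.15, a_BB = 70/200 = 0.35, a_AB = 20/200 = 0.10
  a_TA = 30/150 = 0.20, a_BA = 7.5/150 = 0.05, a_AA = 60/150 = 0.40
I − A =
  [   0.90    -0.15    -0.20]
  [  -0.35     0.65    -0.05]
  [   0.00    -0.10     0.60]
Cofactors of I−A, C_ij = (−1)^(i+j)·(minor ij) (rows/columns in the sector order above):
  C_11 = (0.65)(0.60) − (-0.05)(-0.10) = 0.3850
  C_12 = −[(-0.35)(0.60) − (-0.05)(0.00)] = 0.2100
  C_13 = (-0.35)(-0.10) − (0.65)(0.00) = 0.0350
  C_21 = −[(-0.15)(0.60) − (-0.20)(-0.10)] = 0.1100
  C_22 = (0.90)(0.60) − (-0.20)(0.00) = 0.5400
  C_23 = −[(0.90)(-0.10) − (-0.15)(0.00)] = 0.0900
  C_31 = (-0.15)(-0.05) − (-0.20)(0.65) = 0.1375
  C_32 = −[(0.90)(-0.05) − (-0.20)(-0.35)] = 0.1150
  C_33 = (0.90)(0.65) − (-0.15)(-0.35) = 0.5325
det(I−A) = Σ_j (I−A)_1j·C_1j = (0.90)(0.3850) + (-0.15)(0.2100) + (-0.20)(0.0350) = 0.3080
adj(I−A) = Cᵀ =
  [ 0.3850   0.1100   0.1375]
  [ 0.2100   0.5400   0.1150]
  [ 0.0350   0.0900   0.5325]
(I − A)⁻¹ = adj(I−A) / det(I−A) ≈
  [   1.2500     0.3571     0.4464]
  [   0.6818     1.7532     0.3734]
  [   0.1136     0.2922     1.7289]
x = (I − A)⁻¹ d = adj(I−A)·d / det(I−A), with det(I−A) = 0.3080:
  x_T = (0.3850·80 + 0.1100·260 + 0.1375·540) / 0.3080 = 133.65 / 0.3080 ≈ 433.929
  x_B = (0.2100·80 + 0.5400·260 + 0.1150·540) / 0.3080 = 219.30 / 0.3080 ≈ 712.013
  x_A = (0.0350·80 + 0.0900·260 + 0.5325·540) / 0.3080 = 313.75 / 0.3080 ≈ 1018.669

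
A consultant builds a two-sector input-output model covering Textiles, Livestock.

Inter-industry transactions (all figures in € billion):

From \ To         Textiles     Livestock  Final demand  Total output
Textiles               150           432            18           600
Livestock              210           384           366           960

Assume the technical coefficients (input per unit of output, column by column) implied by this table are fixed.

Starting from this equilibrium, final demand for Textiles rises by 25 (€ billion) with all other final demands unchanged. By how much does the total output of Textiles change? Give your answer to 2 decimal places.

Δx_T = 51.28

Technical coefficients a_ij = z_ij / X_j:
  a_TT = 150/600 = 0.25, a_LT = 210/600 = 0.35
  a_TL = 432/960 = 0.45, a_LL = 384/960 = 0.40
I − A =
  [   0.75    -0.45]
  [  -0.35     0.60]
det(I−A) = (0.75)(0.60) − (-0.45)(-0.35) = 0.2925
adj(I−A) = [[0.60, 0.45], [0.35, 0.75]]
(I − A)⁻¹ = adj(I−A) / det(I−A) ≈
  [   2.0513     1.5385]
  [   1.1966     2.5641]
Δx = (I − A)⁻¹ Δd with Δd having +25 in the Textiles component and 0 elsewhere.
So Δx_T = L_TT · (+25), where L_TT = adj(I−A)_TT / det(I−A) = 0.60 / 0.2925.
Δx_T = 0.60 × (+25) / 0.2925 = 15.00 / 0.2925 ≈ 51.28.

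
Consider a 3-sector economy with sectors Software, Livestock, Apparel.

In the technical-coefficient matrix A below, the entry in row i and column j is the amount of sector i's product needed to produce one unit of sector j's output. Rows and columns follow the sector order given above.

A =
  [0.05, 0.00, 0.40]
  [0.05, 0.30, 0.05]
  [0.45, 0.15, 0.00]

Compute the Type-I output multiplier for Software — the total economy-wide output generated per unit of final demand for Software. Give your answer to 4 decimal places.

I − A =
  [   0.95     0.00    -0.40]
  [  -0.05     0.70    -0.05]
  [  -0.45    -0.15     1.00]
Cofactors of I−A, C_ij = (−1)^(i+j)·(minor ij) (rows/columns in the sector order above):
  C_11 = (0.70)(1.00) − (-0.05)(-0.15) = 0.6925
  C_12 = −[(-0.05)(1.00) − (-0.05)(-0.45)] = 0.0725
  C_13 = (-0.05)(-0.15) − (0.70)(-0.45) = 0.3225
  C_21 = −[(0.00)(1.00) − (-0.40)(-0.15)] = 0.0600
  C_22 = (0.95)(1.00) − (-0.40)(-0.45) = 0.7700
  C_23 = −[(0.95)(-0.15) − (0.00)(-0.45)] = 0.1425
  C_31 = (0.00)(-0.05) − (-0.40)(0.70) = 0.2800
  C_32 = −[(0.95)(-0.05) − (-0.40)(-0.05)] = 0.0675
  C_33 = (0.95)(0.70) − (0.00)(-0.05) = 0.6650
det(I−A) = Σ_j (I−A)_1j·C_1j = (0.95)(0.6925) + (0.00)(0.0725) + (-0.40)(0.3225) = 0.528875
adj(I−A) = Cᵀ =
  [ 0.6925   0.0600   0.2800]
  [ 0.0725   0.7700   0.0675]
  [ 0.3225   0.1425   0.6650]
(I − A)⁻¹ = adj(I−A) / det(I−A) ≈
  [   1.30938     0.11345     0.52943]
  [   0.13708     1.45592     0.12763]
  [   0.60978     0.26944     1.25739]
The output multiplier for sector j is the column-j sum of the Leontief inverse (I − A)⁻¹ = adj(I−A) / det(I−A).
Column S of adj(I−A): (0.6925, 0.0725, 0.3225); det(I−A) = 0.528875.
m_S = (0.6925 + 0.0725 + 0.3225) / 0.528875 = 1.0875 / 0.528875 ≈ 2.0563.

m_S = 2.0563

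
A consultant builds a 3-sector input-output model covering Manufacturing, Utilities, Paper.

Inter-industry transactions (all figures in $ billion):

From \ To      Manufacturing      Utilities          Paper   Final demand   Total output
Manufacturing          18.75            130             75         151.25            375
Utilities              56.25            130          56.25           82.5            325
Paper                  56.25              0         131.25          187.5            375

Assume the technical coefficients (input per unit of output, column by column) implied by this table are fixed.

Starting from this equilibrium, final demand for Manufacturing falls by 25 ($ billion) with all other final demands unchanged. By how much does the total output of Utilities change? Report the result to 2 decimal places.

Technical coefficients a_ij = z_ij / X_j:
  a_11 = 18.75/375 = 0.05, a_21 = 56.25/375 = 0.15, a_31 = 56.25/375 = 0.15
  a_12 = 130/325 = 0.40, a_22 = 130/325 = 0.40, a_32 = 0/325 = 0.00
  a_13 = 75/375 = 0.20, a_23 = 56.25/375 = 0.15, a_33 = 131.25/375 = 0.35
I − A =
  [   0.95    -0.40    -0.20]
  [  -0.15     0.60    -0.15]
  [  -0.15     0.00     0.65]
Cofactors of I−A, C_ij = (−1)^(i+j)·(minor ij) (rows/columns in the sector order above):
  C_11 = (0.60)(0.65) − (-0.15)(0.00) = 0.3900
  C_12 = −[(-0.15)(0.65) − (-0.15)(-0.15)] = 0.1200
  C_13 = (-0.15)(0.00) − (0.60)(-0.15) = 0.0900
  C_21 = −[(-0.40)(0.65) − (-0.20)(0.00)] = 0.2600
  C_22 = (0.95)(0.65) − (-0.20)(-0.15) = 0.5875
  C_23 = −[(0.95)(0.00) − (-0.40)(-0.15)] = 0.0600
  C_31 = (-0.40)(-0.15) − (-0.20)(0.60) = 0.1800
  C_32 = −[(0.95)(-0.15) − (-0.20)(-0.15)] = 0.1725
  C_33 = (0.95)(0.60) − (-0.40)(-0.15) = 0.5100
det(I−A) = Σ_j (I−A)_1j·C_1j = (0.95)(0.3900) + (-0.40)(0.1200) + (-0.20)(0.0900) = 0.3045
adj(I−A) = Cᵀ =
  [ 0.3900   0.2600   0.1800]
  [ 0.1200   0.5875   0.1725]
  [ 0.0900   0.0600   0.5100]
(I − A)⁻¹ = adj(I−A) / det(I−A) ≈
  [   1.2808     0.8539     0.5911]
  [   0.3941     1.9294     0.5665]
  [   0.2956     0.1970     1.6749]
Δx = (I − A)⁻¹ Δd with Δd having -25 in the Manufacturing component and 0 elsewhere.
So Δx_2 = L_21 · (-25), where L_21 = adj(I−A)_21 / det(I−A) = 0.1200 / 0.3045.
Δx_2 = 0.1200 × (-25) / 0.3045 = -3.00 / 0.3045 ≈ -9.85.

Δx_2 = -9.85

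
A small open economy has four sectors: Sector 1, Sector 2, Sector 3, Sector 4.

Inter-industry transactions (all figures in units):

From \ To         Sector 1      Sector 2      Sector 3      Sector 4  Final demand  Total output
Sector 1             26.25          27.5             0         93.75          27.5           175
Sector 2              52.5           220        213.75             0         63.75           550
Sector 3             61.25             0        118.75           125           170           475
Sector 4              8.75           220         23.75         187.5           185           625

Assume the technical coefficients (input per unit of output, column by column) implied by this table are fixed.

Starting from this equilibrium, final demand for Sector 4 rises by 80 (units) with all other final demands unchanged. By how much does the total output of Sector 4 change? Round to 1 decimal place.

Δx_4 = 152.4

Technical coefficients a_ij = z_ij / X_j:
  a_11 = 26.25/175 = 0.15, a_21 = 52.5/175 = 0.30, a_31 = 61.25/175 = 0.35, a_41 = 8.75/175 = 0.05
  a_12 = 27.5/550 = 0.05, a_22 = 220/550 = 0.40, a_32 = 0/550 = 0.00, a_42 = 220/550 = 0.40
  a_13 = 0/475 = 0.00, a_23 = 213.75/475 = 0.45, a_33 = 118.75/475 = 0.25, a_43 = 23.75/475 = 0.05
  a_14 = 93.75/625 = 0.15, a_24 = 0/625 = 0.00, a_34 = 125/625 = 0.20, a_44 = 187.5/625 = 0.30
I − A =
  [   0.85    -0.05     0.00    -0.15]
  [  -0.30     0.60    -0.45     0.00]
  [  -0.35     0.00     0.75    -0.20]
  [  -0.05    -0.40    -0.05     0.70]
Compute the cofactors C_ij = (−1)^(i+j)·(3×3 minor ij) of I−A; the adjugate is their transpose:
adj(I−A) = Cᵀ =
  [ 0.273000   0.070750   0.047250   0.072000]
  [ 0.269250   0.429500   0.266625   0.133875]
  [ 0.177000   0.101750   0.324000   0.130500]
  [ 0.186000   0.257750   0.178875   0.363375]
det(I−A) = Σ_j (I−A)_1j·C_1j = (0.85)(0.273000) + (-0.05)(0.269250) + (0.00)(0.177000) + (-0.15)(0.186000) = 0.1906875
(I − A)⁻¹ = adj(I−A) / det(I−A) ≈
  [   1.4317     0.3710     0.2478     0.3776]
  [   1.4120     2.2524     1.3982     0.7021]
  [   0.9282     0.5336     1.6991     0.6844]
  [   0.9754     1.3517     0.9381     1.9056]
Δx = (I − A)⁻¹ Δd with Δd having +80 in the Sector 4 component and 0 elsewhere.
So Δx_4 = L_44 · (+80), where L_44 = adj(I−A)_44 / det(I−A) = 0.363375 / 0.1906875.
Δx_4 = 0.363375 × (+80) / 0.1906875 = 29.07 / 0.1906875 ≈ 152.4.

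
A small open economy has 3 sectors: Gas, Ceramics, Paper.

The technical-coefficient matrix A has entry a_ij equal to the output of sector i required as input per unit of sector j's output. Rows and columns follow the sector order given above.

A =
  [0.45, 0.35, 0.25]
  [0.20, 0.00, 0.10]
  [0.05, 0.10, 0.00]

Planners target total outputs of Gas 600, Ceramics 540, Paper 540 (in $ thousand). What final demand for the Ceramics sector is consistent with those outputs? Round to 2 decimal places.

d_2 = 366.00

I − A =
  [   0.55    -0.35    -0.25]
  [  -0.20     1.00    -0.10]
  [  -0.05    -0.10     1.00]
d = (I − A) x:
  d_1 = (+0.55)·600 + (-0.35)·540 + (-0.25)·540 = 6.00
  d_2 = (-0.20)·600 + (+1.00)·540 + (-0.10)·540 = 366.00
  d_3 = (-0.05)·600 + (-0.10)·540 + (+1.00)·540 = 456.00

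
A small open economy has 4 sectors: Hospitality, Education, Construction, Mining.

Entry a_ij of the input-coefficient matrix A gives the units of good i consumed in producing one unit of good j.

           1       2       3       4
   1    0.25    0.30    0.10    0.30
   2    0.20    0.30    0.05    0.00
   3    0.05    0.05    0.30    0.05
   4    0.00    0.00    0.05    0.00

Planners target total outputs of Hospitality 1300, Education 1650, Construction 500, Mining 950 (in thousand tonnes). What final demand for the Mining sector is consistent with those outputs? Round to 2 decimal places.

d_4 = 925.00

I − A =
  [   0.75    -0.30    -0.10    -0.30]
  [  -0.20     0.70    -0.05     0.00]
  [  -0.05    -0.05     0.70    -0.05]
  [   0.00     0.00    -0.05     1.00]
d = (I − A) x:
  d_1 = (+0.75)·1300 + (-0.30)·1650 + (-0.10)·500 + (-0.30)·950 = 145.00
  d_2 = (-0.20)·1300 + (+0.70)·1650 + (-0.05)·500 + (+0.00)·950 = 870.00
  d_3 = (-0.05)·1300 + (-0.05)·1650 + (+0.70)·500 + (-0.05)·950 = 155.00
  d_4 = (+0.00)·1300 + (+0.00)·1650 + (-0.05)·500 + (+1.00)·950 = 925.00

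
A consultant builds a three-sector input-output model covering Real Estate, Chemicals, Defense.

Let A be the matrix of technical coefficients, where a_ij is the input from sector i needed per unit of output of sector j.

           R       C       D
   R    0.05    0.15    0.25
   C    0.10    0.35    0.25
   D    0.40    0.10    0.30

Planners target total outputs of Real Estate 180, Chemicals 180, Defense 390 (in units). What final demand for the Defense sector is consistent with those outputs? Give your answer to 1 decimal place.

d_D = 183.0

I − A =
  [   0.95    -0.15    -0.25]
  [  -0.10     0.65    -0.25]
  [  -0.40    -0.10     0.70]
d = (I − A) x:
  d_R = (+0.95)·180 + (-0.15)·180 + (-0.25)·390 = 46.5
  d_C = (-0.10)·180 + (+0.65)·180 + (-0.25)·390 = 1.5
  d_D = (-0.40)·180 + (-0.10)·180 + (+0.70)·390 = 183.0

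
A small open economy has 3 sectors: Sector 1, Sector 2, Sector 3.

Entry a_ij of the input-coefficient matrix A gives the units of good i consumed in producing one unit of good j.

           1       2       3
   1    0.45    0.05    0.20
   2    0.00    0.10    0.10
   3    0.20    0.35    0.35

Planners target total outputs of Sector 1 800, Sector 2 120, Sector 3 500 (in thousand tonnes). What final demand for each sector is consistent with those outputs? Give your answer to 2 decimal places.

d_1 = 334.00, d_2 = 58.00, d_3 = 123.00

I − A =
  [   0.55    -0.05    -0.20]
  [   0.00     0.90    -0.10]
  [  -0.20    -0.35     0.65]
d = (I − A) x:
  d_1 = (+0.55)·800 + (-0.05)·120 + (-0.20)·500 = 334.00
  d_2 = (+0.00)·800 + (+0.90)·120 + (-0.10)·500 = 58.00
  d_3 = (-0.20)·800 + (-0.35)·120 + (+0.65)·500 = 123.00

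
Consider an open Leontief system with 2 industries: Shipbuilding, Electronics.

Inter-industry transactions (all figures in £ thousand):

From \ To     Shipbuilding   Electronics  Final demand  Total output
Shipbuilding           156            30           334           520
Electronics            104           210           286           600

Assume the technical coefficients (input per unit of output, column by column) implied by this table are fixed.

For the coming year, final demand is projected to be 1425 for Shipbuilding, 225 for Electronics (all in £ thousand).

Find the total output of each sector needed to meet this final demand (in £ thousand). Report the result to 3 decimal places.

Technical coefficients a_ij = z_ij / X_j:
  a_11 = 156/520 = 0.30, a_21 = 104/520 = 0.20
  a_12 = 30/600 = 0.05, a_22 = 210/600 = 0.35
I − A =
  [   0.70    -0.05]
  [  -0.20     0.65]
det(I−A) = (0.70)(0.65) − (-0.05)(-0.20) = 0.4450
adj(I−A) = [[0.65, 0.05], [0.20, 0.70]]
(I − A)⁻¹ = adj(I−A) / det(I−A) ≈
  [   1.4607     0.1124]
  [   0.4494     1.5730]
x = (I − A)⁻¹ d = adj(I−A)·d / det(I−A), with det(I−A) = 0.4450:
  x_1 = (0.65·1425 + 0.05·225) / 0.4450 = 937.50 / 0.4450 ≈ 2106.742
  x_2 = (0.20·1425 + 0.70·225) / 0.4450 = 442.50 / 0.4450 ≈ 994.382

x_1 = 2106.742, x_2 = 994.382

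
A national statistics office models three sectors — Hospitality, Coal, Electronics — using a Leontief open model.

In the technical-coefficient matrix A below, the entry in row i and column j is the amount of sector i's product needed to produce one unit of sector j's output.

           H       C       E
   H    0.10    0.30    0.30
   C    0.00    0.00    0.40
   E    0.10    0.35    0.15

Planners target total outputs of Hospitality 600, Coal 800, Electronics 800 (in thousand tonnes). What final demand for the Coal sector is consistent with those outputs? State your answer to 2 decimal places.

d_C = 480.00

I − A =
  [   0.90    -0.30    -0.30]
  [   0.00     1.00    -0.40]
  [  -0.10    -0.35     0.85]
d = (I − A) x:
  d_H = (+0.90)·600 + (-0.30)·800 + (-0.30)·800 = 60.00
  d_C = (+0.00)·600 + (+1.00)·800 + (-0.40)·800 = 480.00
  d_E = (-0.10)·600 + (-0.35)·800 + (+0.85)·800 = 340.00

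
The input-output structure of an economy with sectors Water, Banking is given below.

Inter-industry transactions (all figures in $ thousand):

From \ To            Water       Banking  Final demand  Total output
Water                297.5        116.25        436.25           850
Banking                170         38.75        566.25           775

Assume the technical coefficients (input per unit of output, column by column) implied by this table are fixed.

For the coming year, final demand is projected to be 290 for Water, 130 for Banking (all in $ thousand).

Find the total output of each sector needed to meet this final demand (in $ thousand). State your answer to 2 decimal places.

x_W = 502.13, x_B = 242.55

Technical coefficients a_ij = z_ij / X_j:
  a_WW = 297.5/850 = 0.35, a_BW = 170/850 = 0.20
  a_WB = 116.25/775 = 0.15, a_BB = 38.75/775 = 0.05
I − A =
  [   0.65    -0.15]
  [  -0.20     0.95]
det(I−A) = (0.65)(0.95) − (-0.15)(-0.20) = 0.5875
adj(I−A) = [[0.95, 0.15], [0.20, 0.65]]
(I − A)⁻¹ = adj(I−A) / det(I−A) ≈
  [   1.6170     0.2553]
  [   0.3404     1.1064]
x = (I − A)⁻¹ d = adj(I−A)·d / det(I−A), with det(I−A) = 0.5875:
  x_W = (0.95·290 + 0.15·130) / 0.5875 = 295.00 / 0.5875 ≈ 502.13
  x_B = (0.20·290 + 0.65·130) / 0.5875 = 142.50 / 0.5875 ≈ 242.55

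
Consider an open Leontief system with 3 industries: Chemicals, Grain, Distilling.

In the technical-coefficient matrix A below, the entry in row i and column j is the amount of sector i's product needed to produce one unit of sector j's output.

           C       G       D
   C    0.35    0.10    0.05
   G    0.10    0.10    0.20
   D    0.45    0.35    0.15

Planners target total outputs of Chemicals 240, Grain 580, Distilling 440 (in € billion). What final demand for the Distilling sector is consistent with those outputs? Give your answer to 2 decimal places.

I − A =
  [   0.65    -0.10    -0.05]
  [  -0.10     0.90    -0.20]
  [  -0.45    -0.35     0.85]
d = (I − A) x:
  d_C = (+0.65)·240 + (-0.10)·580 + (-0.05)·440 = 76.00
  d_G = (-0.10)·240 + (+0.90)·580 + (-0.20)·440 = 410.00
  d_D = (-0.45)·240 + (-0.35)·580 + (+0.85)·440 = 63.00

d_D = 63.00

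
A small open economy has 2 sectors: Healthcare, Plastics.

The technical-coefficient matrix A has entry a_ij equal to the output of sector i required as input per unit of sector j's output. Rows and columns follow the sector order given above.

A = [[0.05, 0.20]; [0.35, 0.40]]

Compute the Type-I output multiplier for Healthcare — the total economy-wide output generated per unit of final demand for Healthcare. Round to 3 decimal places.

I − A =
  [   0.95    -0.20]
  [  -0.35     0.60]
det(I−A) = (0.95)(0.60) − (-0.20)(-0.35) = 0.5000
adj(I−A) = [[0.60, 0.20], [0.35, 0.95]]
(I − A)⁻¹ = adj(I−A) / det(I−A) ≈
  [   1.2000     0.4000]
  [   0.7000     1.9000]
The output multiplier for sector j is the column-j sum of the Leontief inverse (I − A)⁻¹ = adj(I−A) / det(I−A).
Column H of adj(I−A): (0.60, 0.35); det(I−A) = 0.5000.
m_H = (0.60 + 0.35) / 0.5000 = 0.95 / 0.5000 = 1.900.

m_H = 1.900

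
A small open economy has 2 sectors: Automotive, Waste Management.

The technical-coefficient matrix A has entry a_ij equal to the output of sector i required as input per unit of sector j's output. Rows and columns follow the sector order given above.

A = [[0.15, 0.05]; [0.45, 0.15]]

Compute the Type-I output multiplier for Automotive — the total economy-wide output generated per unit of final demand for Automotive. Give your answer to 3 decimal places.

I − A =
  [   0.85    -0.05]
  [  -0.45     0.85]
det(I−A) = (0.85)(0.85) − (-0.05)(-0.45) = 0.7000
adj(I−A) = [[0.85, 0.05], [0.45, 0.85]]
(I − A)⁻¹ = adj(I−A) / det(I−A) ≈
  [   1.2143     0.0714]
  [   0.6429     1.2143]
The output multiplier for sector j is the column-j sum of the Leontief inverse (I − A)⁻¹ = adj(I−A) / det(I−A).
Column A of adj(I−A): (0.85, 0.45); det(I−A) = 0.7000.
m_A = (0.85 + 0.45) / 0.7000 = 1.30 / 0.7000 ≈ 1.857.

m_A = 1.857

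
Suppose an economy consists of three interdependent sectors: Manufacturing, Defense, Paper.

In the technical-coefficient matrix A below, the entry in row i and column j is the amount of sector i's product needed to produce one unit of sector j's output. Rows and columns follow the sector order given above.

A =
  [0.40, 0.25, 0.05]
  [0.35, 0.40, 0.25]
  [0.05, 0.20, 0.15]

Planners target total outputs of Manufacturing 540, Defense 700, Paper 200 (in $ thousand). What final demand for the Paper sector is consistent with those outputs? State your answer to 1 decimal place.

I − A =
  [   0.60    -0.25    -0.05]
  [  -0.35     0.60    -0.25]
  [  -0.05    -0.20     0.85]
d = (I − A) x:
  d_1 = (+0.60)·540 + (-0.25)·700 + (-0.05)·200 = 139.0
  d_2 = (-0.35)·540 + (+0.60)·700 + (-0.25)·200 = 181.0
  d_3 = (-0.05)·540 + (-0.20)·700 + (+0.85)·200 = 3.0

d_3 = 3.0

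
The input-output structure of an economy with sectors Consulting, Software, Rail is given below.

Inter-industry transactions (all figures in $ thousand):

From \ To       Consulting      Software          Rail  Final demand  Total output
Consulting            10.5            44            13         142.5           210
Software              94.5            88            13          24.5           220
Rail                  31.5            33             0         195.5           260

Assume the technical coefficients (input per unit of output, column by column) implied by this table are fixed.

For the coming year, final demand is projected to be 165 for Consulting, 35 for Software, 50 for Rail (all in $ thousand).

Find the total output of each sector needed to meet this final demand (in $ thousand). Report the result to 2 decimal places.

x_1 = 230.91, x_2 = 241.59, x_3 = 120.87

Technical coefficients a_ij = z_ij / X_j:
  a_11 = 10.5/210 = 0.05, a_21 = 94.5/210 = 0.45, a_31 = 31.5/210 = 0.15
  a_12 = 44/220 = 0.20, a_22 = 88/220 = 0.40, a_32 = 33/220 = 0.15
  a_13 = 13/260 = 0.05, a_23 = 13/260 = 0.05, a_33 = 0/260 = 0.00
I − A =
  [   0.95    -0.20    -0.05]
  [  -0.45     0.60    -0.05]
  [  -0.15    -0.15     1.00]
Cofactors of I−A, C_ij = (−1)^(i+j)·(minor ij) (rows/columns in the sector order above):
  C_11 = (0.60)(1.00) − (-0.05)(-0.15) = 0.5925
  C_12 = −[(-0.45)(1.00) − (-0.05)(-0.15)] = 0.4575
  C_13 = (-0.45)(-0.15) − (0.60)(-0.15) = 0.1575
  C_21 = −[(-0.20)(1.00) − (-0.05)(-0.15)] = 0.2075
  C_22 = (0.95)(1.00) − (-0.05)(-0.15) = 0.9425
  C_23 = −[(0.95)(-0.15) − (-0.20)(-0.15)] = 0.1725
  C_31 = (-0.20)(-0.05) − (-0.05)(0.60) = 0.0400
  C_32 = −[(0.95)(-0.05) − (-0.05)(-0.45)] = 0.0700
  C_33 = (0.95)(0.60) − (-0.20)(-0.45) = 0.4800
det(I−A) = Σ_j (I−A)_1j·C_1j = (0.95)(0.5925) + (-0.20)(0.4575) + (-0.05)(0.1575) = 0.4635
adj(I−A) = Cᵀ =
  [ 0.5925   0.2075   0.0400]
  [ 0.4575   0.9425   0.0700]
  [ 0.1575   0.1725   0.4800]
(I − A)⁻¹ = adj(I−A) / det(I−A) ≈
  [   1.2783     0.4477     0.0863]
  [   0.9871     2.0334     0.1510]
  [   0.3398     0.3722     1.0356]
x = (I − A)⁻¹ d = adj(I−A)·d / det(I−A), with det(I−A) = 0.4635:
  x_1 = (0.5925·165 + 0.2075·35 + 0.0400·50) / 0.4635 = 107.025 / 0.4635 ≈ 230.91
  x_2 = (0.4575·165 + 0.9425·35 + 0.0700·50) / 0.4635 = 111.975 / 0.4635 ≈ 241.59
  x_3 = (0.1575·165 + 0.1725·35 + 0.4800·50) / 0.4635 = 56.025 / 0.4635 ≈ 120.87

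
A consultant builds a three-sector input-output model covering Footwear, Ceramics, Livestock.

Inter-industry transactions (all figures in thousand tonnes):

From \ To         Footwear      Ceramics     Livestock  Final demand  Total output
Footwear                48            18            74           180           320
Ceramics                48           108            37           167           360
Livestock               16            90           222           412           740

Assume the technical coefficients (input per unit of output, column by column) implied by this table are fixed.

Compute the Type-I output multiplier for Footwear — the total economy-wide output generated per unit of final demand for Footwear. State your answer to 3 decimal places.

m_1 = 1.672

Technical coefficients a_ij = z_ij / X_j:
  a_11 = 48/320 = 0.15, a_21 = 48/320 = 0.15, a_31 = 16/320 = 0.05
  a_12 = 18/360 = 0.05, a_22 = 108/360 = 0.30, a_32 = 90/360 = 0.25
  a_13 = 74/740 = 0.10, a_23 = 37/740 = 0.05, a_33 = 222/740 = 0.30
I − A =
  [   0.85    -0.05    -0.10]
  [  -0.15     0.70    -0.05]
  [  -0.05    -0.25     0.70]
Cofactors of I−A, C_ij = (−1)^(i+j)·(minor ij) (rows/columns in the sector order above):
  C_11 = (0.70)(0.70) − (-0.05)(-0.25) = 0.4775
  C_12 = −[(-0.15)(0.70) − (-0.05)(-0.05)] = 0.1075
  C_13 = (-0.15)(-0.25) − (0.70)(-0.05) = 0.0725
  C_21 = −[(-0.05)(0.70) − (-0.10)(-0.25)] = 0.0600
  C_22 = (0.85)(0.70) − (-0.10)(-0.05) = 0.5900
  C_23 = −[(0.85)(-0.25) − (-0.05)(-0.05)] = 0.2150
  C_31 = (-0.05)(-0.05) − (-0.10)(0.70) = 0.0725
  C_32 = −[(0.85)(-0.05) − (-0.10)(-0.15)] = 0.0575
  C_33 = (0.85)(0.70) − (-0.05)(-0.15) = 0.5875
det(I−A) = Σ_j (I−A)_1j·C_1j = (0.85)(0.4775) + (-0.05)(0.1075) + (-0.10)(0.0725) = 0.39325
adj(I−A) = Cᵀ =
  [ 0.4775   0.0600   0.0725]
  [ 0.1075   0.5900   0.0575]
  [ 0.0725   0.2150   0.5875]
(I − A)⁻¹ = adj(I−A) / det(I−A) ≈
  [   1.2142     0.1526     0.1844]
  [   0.2734     1.5003     0.1462]
  [   0.1844     0.5467     1.4940]
The output multiplier for sector j is the column-j sum of the Leontief inverse (I − A)⁻¹ = adj(I−A) / det(I−A).
Column 1 of adj(I−A): (0.4775, 0.1075, 0.0725); det(I−A) = 0.39325.
m_1 = (0.4775 + 0.1075 + 0.0725) / 0.39325 = 0.6575 / 0.39325 ≈ 1.672.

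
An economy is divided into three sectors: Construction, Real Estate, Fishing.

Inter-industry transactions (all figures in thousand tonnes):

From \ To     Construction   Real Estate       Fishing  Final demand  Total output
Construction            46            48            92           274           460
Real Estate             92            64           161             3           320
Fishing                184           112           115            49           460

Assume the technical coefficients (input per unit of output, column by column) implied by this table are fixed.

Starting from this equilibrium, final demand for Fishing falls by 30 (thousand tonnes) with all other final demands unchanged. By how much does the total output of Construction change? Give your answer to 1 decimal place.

Technical coefficients a_ij = z_ij / X_j:
  a_CC = 46/460 = 0.10, a_RC = 92/460 = 0.20, a_FC = 184/460 = 0.40
  a_CR = 48/320 = 0.15, a_RR = 64/320 = 0.20, a_FR = 112/320 = 0.35
  a_CF = 92/460 = 0.20, a_RF = 161/460 = 0.35, a_FF = 115/460 = 0.25
I − A =
  [   0.90    -0.15    -0.20]
  [  -0.20     0.80    -0.35]
  [  -0.40    -0.35     0.75]
Cofactors of I−A, C_ij = (−1)^(i+j)·(minor ij) (rows/columns in the sector order above):
  C_11 = (0.80)(0.75) − (-0.35)(-0.35) = 0.4775
  C_12 = −[(-0.20)(0.75) − (-0.35)(-0.40)] = 0.2900
  C_13 = (-0.20)(-0.35) − (0.80)(-0.40) = 0.3900
  C_21 = −[(-0.15)(0.75) − (-0.20)(-0.35)] = 0.1825
  C_22 = (0.90)(0.75) − (-0.20)(-0.40) = 0.5950
  C_23 = −[(0.90)(-0.35) − (-0.15)(-0.40)] = 0.3750
  C_31 = (-0.15)(-0.35) − (-0.20)(0.80) = 0.2125
  C_32 = −[(0.90)(-0.35) − (-0.20)(-0.20)] = 0.3550
  C_33 = (0.90)(0.80) − (-0.15)(-0.20) = 0.6900
det(I−A) = Σ_j (I−A)_1j·C_1j = (0.90)(0.4775) + (-0.15)(0.2900) + (-0.20)(0.3900) = 0.30825
adj(I−A) = Cᵀ =
  [ 0.4775   0.1825   0.2125]
  [ 0.2900   0.5950   0.3550]
  [ 0.3900   0.3750   0.6900]
(I − A)⁻¹ = adj(I−A) / det(I−A) ≈
  [   1.5491     0.5921     0.6894]
  [   0.9408     1.9303     1.1517]
  [   1.2652     1.2165     2.2384]
Δx = (I − A)⁻¹ Δd with Δd having -30 in the Fishing component and 0 elsewhere.
So Δx_C = L_CF · (-30), where L_CF = adj(I−A)_CF / det(I−A) = 0.2125 / 0.30825.
Δx_C = 0.2125 × (-30) / 0.30825 = -6.375 / 0.30825 ≈ -20.7.

Δx_C = -20.7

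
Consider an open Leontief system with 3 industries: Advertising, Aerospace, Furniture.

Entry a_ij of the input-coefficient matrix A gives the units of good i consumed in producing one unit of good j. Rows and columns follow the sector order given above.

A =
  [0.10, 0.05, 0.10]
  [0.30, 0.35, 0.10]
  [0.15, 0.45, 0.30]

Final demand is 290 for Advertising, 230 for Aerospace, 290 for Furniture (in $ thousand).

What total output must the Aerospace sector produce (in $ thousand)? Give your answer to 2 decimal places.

I − A =
  [   0.90    -0.05    -0.10]
  [  -0.30     0.65    -0.10]
  [  -0.15    -0.45     0.70]
Cofactors of I−A, C_ij = (−1)^(i+j)·(minor ij) (rows/columns in the sector order above):
  C_11 = (0.65)(0.70) − (-0.10)(-0.45) = 0.4100
  C_12 = −[(-0.30)(0.70) − (-0.10)(-0.15)] = 0.2250
  C_13 = (-0.30)(-0.45) − (0.65)(-0.15) = 0.2325
  C_21 = −[(-0.05)(0.70) − (-0.10)(-0.45)] = 0.0800
  C_22 = (0.90)(0.70) − (-0.10)(-0.15) = 0.6150
  C_23 = −[(0.90)(-0.45) − (-0.05)(-0.15)] = 0.4125
  C_31 = (-0.05)(-0.10) − (-0.10)(0.65) = 0.0700
  C_32 = −[(0.90)(-0.10) − (-0.10)(-0.30)] = 0.1200
  C_33 = (0.90)(0.65) − (-0.05)(-0.30) = 0.5700
det(I−A) = Σ_j (I−A)_1j·C_1j = (0.90)(0.4100) + (-0.05)(0.2250) + (-0.10)(0.2325) = 0.3345
adj(I−A) = Cᵀ =
  [ 0.4100   0.0800   0.0700]
  [ 0.2250   0.6150   0.1200]
  [ 0.2325   0.4125   0.5700]
(I − A)⁻¹ = adj(I−A) / det(I−A) ≈
  [   1.2257     0.2392     0.2093]
  [   0.6726     1.8386     0.3587]
  [   0.6951     1.2332     1.7040]
x = (I − A)⁻¹ d = adj(I−A)·d / det(I−A), with det(I−A) = 0.3345:
  x_1 = (0.4100·290 + 0.0800·230 + 0.0700·290) / 0.3345 = 157.60 / 0.3345 ≈ 471.15
  x_2 = (0.2250·290 + 0.6150·230 + 0.1200·290) / 0.3345 = 241.50 / 0.3345 ≈ 721.97
  x_3 = (0.2325·290 + 0.4125·230 + 0.5700·290) / 0.3345 = 327.60 / 0.3345 ≈ 979.37

x_2 = 721.97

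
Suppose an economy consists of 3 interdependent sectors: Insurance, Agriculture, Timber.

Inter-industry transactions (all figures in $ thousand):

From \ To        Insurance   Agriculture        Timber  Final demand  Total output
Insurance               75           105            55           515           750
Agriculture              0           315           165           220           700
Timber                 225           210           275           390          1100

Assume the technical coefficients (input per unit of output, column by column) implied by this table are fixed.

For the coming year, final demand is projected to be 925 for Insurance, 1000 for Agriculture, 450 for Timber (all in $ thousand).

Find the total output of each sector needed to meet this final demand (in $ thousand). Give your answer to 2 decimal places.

x_I = 1551.66, x_A = 2414.49, x_T = 2186.46

Technical coefficients a_ij = z_ij / X_j:
  a_II = 75/750 = 0.10, a_AI = 0/750 = 0.00, a_TI = 225/750 = 0.30
  a_IA = 105/700 = 0.15, a_AA = 315/700 = 0.45, a_TA = 210/700 = 0.30
  a_IT = 55/1100 = 0.05, a_AT = 165/1100 = 0.15, a_TT = 275/1100 = 0.25
I − A =
  [   0.90    -0.15    -0.05]
  [   0.00     0.55    -0.15]
  [  -0.30    -0.30     0.75]
Cofactors of I−A, C_ij = (−1)^(i+j)·(minor ij) (rows/columns in the sector order above):
  C_11 = (0.55)(0.75) − (-0.15)(-0.30) = 0.3675
  C_12 = −[(0.00)(0.75) − (-0.15)(-0.30)] = 0.0450
  C_13 = (0.00)(-0.30) − (0.55)(-0.30) = 0.1650
  C_21 = −[(-0.15)(0.75) − (-0.05)(-0.30)] = 0.1275
  C_22 = (0.90)(0.75) − (-0.05)(-0.30) = 0.6600
  C_23 = −[(0.90)(-0.30) − (-0.15)(-0.30)] = 0.3150
  C_31 = (-0.15)(-0.15) − (-0.05)(0.55) = 0.0500
  C_32 = −[(0.90)(-0.15) − (-0.05)(0.00)] = 0.1350
  C_33 = (0.90)(0.55) − (-0.15)(0.00) = 0.4950
det(I−A) = Σ_j (I−A)_1j·C_1j = (0.90)(0.3675) + (-0.15)(0.0450) + (-0.05)(0.1650) = 0.31575
adj(I−A) = Cᵀ =
  [ 0.3675   0.1275   0.0500]
  [ 0.0450   0.6600   0.1350]
  [ 0.1650   0.3150   0.4950]
(I − A)⁻¹ = adj(I−A) / det(I−A) ≈
  [   1.1639     0.4038     0.1584]
  [   0.1425     2.0903     0.4276]
  [   0.5226     0.9976     1.5677]
x = (I − A)⁻¹ d = adj(I−A)·d / det(I−A), with det(I−A) = 0.31575:
  x_I = (0.3675·925 + 0.1275·1000 + 0.0500·450) / 0.31575 = 489.9375 / 0.31575 ≈ 1551.66
  x_A = (0.0450·925 + 0.6600·1000 + 0.1350·450) / 0.31575 = 762.375 / 0.31575 ≈ 2414.49
  x_T = (0.1650·925 + 0.3150·1000 + 0.4950·450) / 0.31575 = 690.375 / 0.31575 ≈ 2186.46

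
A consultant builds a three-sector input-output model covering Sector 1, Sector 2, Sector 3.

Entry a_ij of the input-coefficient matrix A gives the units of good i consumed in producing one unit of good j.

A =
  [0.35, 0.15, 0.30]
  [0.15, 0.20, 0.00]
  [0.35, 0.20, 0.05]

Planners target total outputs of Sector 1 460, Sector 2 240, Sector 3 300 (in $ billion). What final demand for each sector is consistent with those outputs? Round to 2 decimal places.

I − A =
  [   0.65    -0.15    -0.30]
  [  -0.15     0.80     0.00]
  [  -0.35    -0.20     0.95]
d = (I − A) x:
  d_1 = (+0.65)·460 + (-0.15)·240 + (-0.30)·300 = 173.00
  d_2 = (-0.15)·460 + (+0.80)·240 + (+0.00)·300 = 123.00
  d_3 = (-0.35)·460 + (-0.20)·240 + (+0.95)·300 = 76.00

d_1 = 173.00, d_2 = 123.00, d_3 = 76.00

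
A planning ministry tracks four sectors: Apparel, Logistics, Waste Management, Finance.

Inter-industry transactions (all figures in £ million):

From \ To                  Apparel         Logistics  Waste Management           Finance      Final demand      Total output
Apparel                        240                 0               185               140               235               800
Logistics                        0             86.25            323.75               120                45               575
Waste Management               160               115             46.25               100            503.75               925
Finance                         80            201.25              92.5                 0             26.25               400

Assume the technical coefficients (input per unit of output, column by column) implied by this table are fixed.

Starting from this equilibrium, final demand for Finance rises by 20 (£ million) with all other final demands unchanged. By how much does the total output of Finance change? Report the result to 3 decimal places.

Δx_F = 29.199

Technical coefficients a_ij = z_ij / X_j:
  a_AA = 240/800 = 0.30, a_LA = 0/800 = 0.00, a_WA = 160/800 = 0.20, a_FA = 80/800 = 0.10
  a_AL = 0/575 = 0.00, a_LL = 86.25/575 = 0.15, a_WL = 115/575 = 0.20, a_FL = 201.25/575 = 0.35
  a_AW = 185/925 = 0.20, a_LW = 323.75/925 = 0.35, a_WW = 46.25/925 = 0.05, a_FW = 92.5/925 = 0.10
  a_AF = 140/400 = 0.35, a_LF = 120/400 = 0.30, a_WF = 100/400 = 0.25, a_FF = 0/400 = 0.00
I − A =
  [   0.70     0.00    -0.20    -0.35]
  [   0.00     0.85    -0.35    -0.30]
  [  -0.20    -0.20     0.95    -0.25]
  [  -0.10    -0.35    -0.10     1.00]
Compute the cofactors C_ij = (−1)^(i+j)·(3×3 minor ij) of I−A; the adjugate is their transpose:
adj(I−A) = Cᵀ =
  [ 0.579875   0.180875   0.221625   0.312625]
  [ 0.113250   0.562250   0.259750   0.273250]
  [ 0.176250   0.218750   0.491750   0.250250]
  [ 0.115250   0.236750   0.162250   0.482250]
det(I−A) = Σ_j (I−A)_1j·C_1j = (0.70)(0.579875) + (0.00)(0.113250) + (-0.20)(0.176250) + (-0.35)(0.115250) = 0.330325
(I − A)⁻¹ = adj(I−A) / det(I−A) ≈
  [   1.7555     0.5476     0.6709     0.9464]
  [   0.3428     1.7021     0.7863     0.8272]
  [   0.5336     0.6622     1.4887     0.7576]
  [   0.3489     0.7167     0.4912     1.4599]
Δx = (I − A)⁻¹ Δd with Δd having +20 in the Finance component and 0 elsewhere.
So Δx_F = L_FF · (+20), where L_FF = adj(I−A)_FF / det(I−A) = 0.482250 / 0.330325.
Δx_F = 0.482250 × (+20) / 0.330325 = 9.645 / 0.330325 ≈ 29.199.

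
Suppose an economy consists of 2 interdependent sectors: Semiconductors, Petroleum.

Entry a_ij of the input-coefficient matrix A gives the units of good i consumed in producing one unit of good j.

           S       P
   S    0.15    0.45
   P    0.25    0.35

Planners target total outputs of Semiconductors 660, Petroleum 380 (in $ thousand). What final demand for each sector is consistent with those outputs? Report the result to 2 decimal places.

I − A =
  [   0.85    -0.45]
  [  -0.25     0.65]
d = (I − A) x:
  d_S = (+0.85)·660 + (-0.45)·380 = 390.00
  d_P = (-0.25)·660 + (+0.65)·380 = 82.00

d_S = 390.00, d_P = 82.00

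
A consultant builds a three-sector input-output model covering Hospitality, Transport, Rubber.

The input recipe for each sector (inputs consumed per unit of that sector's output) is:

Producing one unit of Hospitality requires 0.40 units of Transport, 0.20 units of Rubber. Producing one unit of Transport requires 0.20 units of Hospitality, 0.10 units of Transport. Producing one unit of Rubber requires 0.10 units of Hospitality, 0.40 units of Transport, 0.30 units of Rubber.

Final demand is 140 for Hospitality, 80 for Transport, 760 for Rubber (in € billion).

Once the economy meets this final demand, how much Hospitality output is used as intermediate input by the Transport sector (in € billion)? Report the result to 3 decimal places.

I − A =
  [   1.00    -0.20    -0.10]
  [  -0.40     0.90    -0.40]
  [  -0.20     0.00     0.70]
Cofactors of I−A, C_ij = (−1)^(i+j)·(minor ij) (rows/columns in the sector order above):
  C_11 = (0.90)(0.70) − (-0.40)(0.00) = 0.6300
  C_12 = −[(-0.40)(0.70) − (-0.40)(-0.20)] = 0.3600
  C_13 = (-0.40)(0.00) − (0.90)(-0.20) = 0.1800
  C_21 = −[(-0.20)(0.70) − (-0.10)(0.00)] = 0.1400
  C_22 = (1.00)(0.70) − (-0.10)(-0.20) = 0.6800
  C_23 = −[(1.00)(0.00) − (-0.20)(-0.20)] = 0.0400
  C_31 = (-0.20)(-0.40) − (-0.10)(0.90) = 0.1700
  C_32 = −[(1.00)(-0.40) − (-0.10)(-0.40)] = 0.4400
  C_33 = (1.00)(0.90) − (-0.20)(-0.40) = 0.8200
det(I−A) = Σ_j (I−A)_1j·C_1j = (1.00)(0.6300) + (-0.20)(0.3600) + (-0.10)(0.1800) = 0.5400
adj(I−A) = Cᵀ =
  [ 0.6300   0.1400   0.1700]
  [ 0.3600   0.6800   0.4400]
  [ 0.1800   0.0400   0.8200]
(I − A)⁻¹ = adj(I−A) / det(I−A) ≈
  [   1.1667     0.2593     0.3148]
  [   0.6667     1.2593     0.8148]
  [   0.3333     0.0741     1.5185]
First solve x = (I − A)⁻¹ d = adj(I−A)·d / det(I−A); in particular x_T = (0.3600·140 + 0.6800·80 + 0.4400·760) / 0.5400 = 439.20 / 0.5400 ≈ 813.33333.
Intermediate flow from H to T: z_HT = a_HT · x_T = 0.20 × 439.20 / 0.5400 = 87.84 / 0.5400 ≈ 162.667.

z_HT = 162.667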